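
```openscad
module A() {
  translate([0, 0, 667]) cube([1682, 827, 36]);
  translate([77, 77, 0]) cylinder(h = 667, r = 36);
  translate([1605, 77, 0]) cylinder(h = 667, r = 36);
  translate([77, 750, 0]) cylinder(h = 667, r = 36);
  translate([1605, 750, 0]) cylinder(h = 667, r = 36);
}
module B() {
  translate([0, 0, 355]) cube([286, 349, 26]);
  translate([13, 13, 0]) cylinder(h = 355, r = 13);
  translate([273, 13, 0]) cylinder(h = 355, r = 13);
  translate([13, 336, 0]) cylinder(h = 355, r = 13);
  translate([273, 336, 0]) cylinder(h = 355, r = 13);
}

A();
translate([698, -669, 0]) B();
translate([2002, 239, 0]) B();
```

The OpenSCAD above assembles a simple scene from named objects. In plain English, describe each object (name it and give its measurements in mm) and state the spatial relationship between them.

A is a rectangular dining table. The top is 1682×827×36 mm with its upper surface at z = 703 mm. It stands on four round legs of 72 mm diameter, each leg's bounding box inset 41 mm from the nearest pair of top edges, running from the floor to the underside of the top.

B is a four-legged stool. The seat is 286×349 mm, 26 mm thick, top at z = 381 mm. It stands on four round legs, each 26 mm in diameter, from z = 0 to the seat underside, each leg's axis is inset half a diameter from the nearest pair of seat edges (so the leg's bounding box is flush with the corner).

Two stools sit around the table at the −y, +x sides.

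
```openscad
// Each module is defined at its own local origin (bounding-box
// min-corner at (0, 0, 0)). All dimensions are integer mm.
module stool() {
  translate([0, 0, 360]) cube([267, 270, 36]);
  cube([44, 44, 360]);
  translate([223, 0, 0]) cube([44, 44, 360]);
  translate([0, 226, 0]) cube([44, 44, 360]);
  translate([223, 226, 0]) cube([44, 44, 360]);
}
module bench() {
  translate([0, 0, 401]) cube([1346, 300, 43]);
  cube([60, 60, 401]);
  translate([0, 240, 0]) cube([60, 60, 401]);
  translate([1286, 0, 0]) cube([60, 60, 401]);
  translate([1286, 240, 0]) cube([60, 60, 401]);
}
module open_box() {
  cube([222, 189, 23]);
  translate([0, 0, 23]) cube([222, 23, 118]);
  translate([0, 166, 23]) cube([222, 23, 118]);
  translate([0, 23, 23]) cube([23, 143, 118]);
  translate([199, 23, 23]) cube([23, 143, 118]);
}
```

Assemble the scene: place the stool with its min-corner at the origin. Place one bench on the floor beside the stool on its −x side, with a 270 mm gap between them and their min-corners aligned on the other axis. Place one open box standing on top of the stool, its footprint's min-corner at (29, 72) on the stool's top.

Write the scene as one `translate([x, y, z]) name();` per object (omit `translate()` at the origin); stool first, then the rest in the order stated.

stool();
translate([-1616, 0, 0]) bench();
translate([29, 72, 396]) open_box();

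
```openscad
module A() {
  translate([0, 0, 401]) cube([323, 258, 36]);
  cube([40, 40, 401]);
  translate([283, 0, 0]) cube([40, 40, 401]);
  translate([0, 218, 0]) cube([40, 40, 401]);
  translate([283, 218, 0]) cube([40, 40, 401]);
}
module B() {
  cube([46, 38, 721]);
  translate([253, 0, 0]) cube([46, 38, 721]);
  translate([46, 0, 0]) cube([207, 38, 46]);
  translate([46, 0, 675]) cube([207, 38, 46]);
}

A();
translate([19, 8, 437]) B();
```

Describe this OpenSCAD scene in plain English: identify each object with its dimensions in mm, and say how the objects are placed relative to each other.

A is a simple wooden stool: a rectangular seat 323 mm (x) by 258 mm (y), 36 mm thick, top face at z = 437 mm, on four square legs, each 40×40 mm in cross-section. The legs rest on z = 0, each flush with a corner of the seat.

B is a picture frame with a 207×629 mm rectangular opening (x by z) and a uniform 46 mm border on every side. Frame depth is 38 mm along y. It is built from two vertical stiles running the full outside height and two horizontal rails spanning the gap between the stiles.

The picture frame is on top of the stool.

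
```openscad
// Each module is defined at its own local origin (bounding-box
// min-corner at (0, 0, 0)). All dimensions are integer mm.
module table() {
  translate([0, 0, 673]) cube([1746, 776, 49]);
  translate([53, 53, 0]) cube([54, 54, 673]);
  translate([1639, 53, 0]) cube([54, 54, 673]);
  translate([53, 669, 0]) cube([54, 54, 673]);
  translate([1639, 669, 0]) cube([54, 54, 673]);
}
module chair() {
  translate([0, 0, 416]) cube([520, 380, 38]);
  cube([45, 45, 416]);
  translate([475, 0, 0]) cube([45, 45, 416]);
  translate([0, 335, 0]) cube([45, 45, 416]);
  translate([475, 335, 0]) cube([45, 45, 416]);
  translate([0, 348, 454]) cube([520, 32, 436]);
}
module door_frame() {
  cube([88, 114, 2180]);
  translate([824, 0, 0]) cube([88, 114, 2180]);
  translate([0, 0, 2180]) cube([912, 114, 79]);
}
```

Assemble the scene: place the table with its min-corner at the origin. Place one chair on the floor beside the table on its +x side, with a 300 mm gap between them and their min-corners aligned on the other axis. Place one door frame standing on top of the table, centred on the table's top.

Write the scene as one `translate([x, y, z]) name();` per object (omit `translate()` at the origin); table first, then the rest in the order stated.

table();
translate([2046, 0, 0]) chair();
translate([417, 331, 722]) door_frame();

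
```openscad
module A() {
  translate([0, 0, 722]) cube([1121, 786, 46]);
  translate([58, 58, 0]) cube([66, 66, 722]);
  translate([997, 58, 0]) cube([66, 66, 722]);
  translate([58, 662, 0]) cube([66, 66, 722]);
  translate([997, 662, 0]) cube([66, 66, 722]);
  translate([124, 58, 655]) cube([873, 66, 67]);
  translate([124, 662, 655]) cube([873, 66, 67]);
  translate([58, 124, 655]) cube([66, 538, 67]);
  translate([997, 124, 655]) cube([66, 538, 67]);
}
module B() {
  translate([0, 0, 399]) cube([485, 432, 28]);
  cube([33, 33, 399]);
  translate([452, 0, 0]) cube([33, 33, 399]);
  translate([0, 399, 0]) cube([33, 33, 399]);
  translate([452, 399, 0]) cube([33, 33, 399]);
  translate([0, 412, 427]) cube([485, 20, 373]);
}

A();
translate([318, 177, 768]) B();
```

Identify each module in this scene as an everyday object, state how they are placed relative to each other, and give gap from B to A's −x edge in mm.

A is a table. B is a chair. The chair is on top of the table, centred. The gap from the chair to the table's −x edge is 318 mm.

The chair's min-x is at 318; the table's min-x is 0; gap = 318 mm.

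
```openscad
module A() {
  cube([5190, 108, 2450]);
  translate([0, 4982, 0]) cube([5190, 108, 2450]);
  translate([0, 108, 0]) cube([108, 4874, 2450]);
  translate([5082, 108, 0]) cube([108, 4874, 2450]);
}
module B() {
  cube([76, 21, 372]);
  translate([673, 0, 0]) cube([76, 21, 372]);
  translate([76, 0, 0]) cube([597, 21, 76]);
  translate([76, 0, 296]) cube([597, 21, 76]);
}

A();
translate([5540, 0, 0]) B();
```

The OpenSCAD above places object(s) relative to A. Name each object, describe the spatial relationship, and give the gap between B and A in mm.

The picture frame's nearest face is 350 mm from the house frame's +x face.

A is a house frame. B is a picture frame. The picture frame is on the floor beside the house frame on its +x side. The gap between the picture frame and the house frame is 350 mm.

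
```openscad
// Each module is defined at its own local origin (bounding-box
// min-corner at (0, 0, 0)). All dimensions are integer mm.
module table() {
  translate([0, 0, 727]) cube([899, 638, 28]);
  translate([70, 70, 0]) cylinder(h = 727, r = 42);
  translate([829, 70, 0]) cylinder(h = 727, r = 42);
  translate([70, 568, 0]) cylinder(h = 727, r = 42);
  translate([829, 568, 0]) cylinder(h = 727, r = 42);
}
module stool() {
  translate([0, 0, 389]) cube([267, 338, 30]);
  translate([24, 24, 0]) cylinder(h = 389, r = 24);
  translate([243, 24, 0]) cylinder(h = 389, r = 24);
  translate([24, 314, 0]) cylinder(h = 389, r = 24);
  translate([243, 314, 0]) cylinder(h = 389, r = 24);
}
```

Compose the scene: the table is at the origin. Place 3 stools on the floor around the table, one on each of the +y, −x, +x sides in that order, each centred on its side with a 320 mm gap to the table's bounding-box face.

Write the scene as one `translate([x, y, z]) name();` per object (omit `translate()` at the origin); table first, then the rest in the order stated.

table();
translate([316, 958, 0]) stool();
translate([-587, 150, 0]) stool();
translate([1219, 150, 0]) stool();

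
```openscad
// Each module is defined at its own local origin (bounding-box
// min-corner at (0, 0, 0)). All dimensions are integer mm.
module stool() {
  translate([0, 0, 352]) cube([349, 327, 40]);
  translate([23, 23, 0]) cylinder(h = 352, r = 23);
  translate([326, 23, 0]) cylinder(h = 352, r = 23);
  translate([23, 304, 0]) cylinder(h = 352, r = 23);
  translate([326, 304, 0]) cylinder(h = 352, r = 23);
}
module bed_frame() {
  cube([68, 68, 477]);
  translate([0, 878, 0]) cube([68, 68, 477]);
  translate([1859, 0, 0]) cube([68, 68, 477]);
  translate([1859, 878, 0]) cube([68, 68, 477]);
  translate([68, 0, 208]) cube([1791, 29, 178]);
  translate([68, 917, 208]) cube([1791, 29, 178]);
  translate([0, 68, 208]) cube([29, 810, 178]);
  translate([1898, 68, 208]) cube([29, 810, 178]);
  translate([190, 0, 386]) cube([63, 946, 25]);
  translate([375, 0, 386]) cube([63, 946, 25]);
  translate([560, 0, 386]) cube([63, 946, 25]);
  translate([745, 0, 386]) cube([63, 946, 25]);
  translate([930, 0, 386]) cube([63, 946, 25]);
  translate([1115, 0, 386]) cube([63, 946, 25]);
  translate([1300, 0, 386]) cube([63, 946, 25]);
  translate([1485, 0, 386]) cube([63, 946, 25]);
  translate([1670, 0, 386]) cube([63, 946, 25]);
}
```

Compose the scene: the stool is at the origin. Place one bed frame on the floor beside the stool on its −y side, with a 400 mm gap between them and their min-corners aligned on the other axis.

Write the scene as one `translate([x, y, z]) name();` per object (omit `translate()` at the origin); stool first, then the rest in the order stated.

stool();
translate([0, -1346, 0]) bed_frame();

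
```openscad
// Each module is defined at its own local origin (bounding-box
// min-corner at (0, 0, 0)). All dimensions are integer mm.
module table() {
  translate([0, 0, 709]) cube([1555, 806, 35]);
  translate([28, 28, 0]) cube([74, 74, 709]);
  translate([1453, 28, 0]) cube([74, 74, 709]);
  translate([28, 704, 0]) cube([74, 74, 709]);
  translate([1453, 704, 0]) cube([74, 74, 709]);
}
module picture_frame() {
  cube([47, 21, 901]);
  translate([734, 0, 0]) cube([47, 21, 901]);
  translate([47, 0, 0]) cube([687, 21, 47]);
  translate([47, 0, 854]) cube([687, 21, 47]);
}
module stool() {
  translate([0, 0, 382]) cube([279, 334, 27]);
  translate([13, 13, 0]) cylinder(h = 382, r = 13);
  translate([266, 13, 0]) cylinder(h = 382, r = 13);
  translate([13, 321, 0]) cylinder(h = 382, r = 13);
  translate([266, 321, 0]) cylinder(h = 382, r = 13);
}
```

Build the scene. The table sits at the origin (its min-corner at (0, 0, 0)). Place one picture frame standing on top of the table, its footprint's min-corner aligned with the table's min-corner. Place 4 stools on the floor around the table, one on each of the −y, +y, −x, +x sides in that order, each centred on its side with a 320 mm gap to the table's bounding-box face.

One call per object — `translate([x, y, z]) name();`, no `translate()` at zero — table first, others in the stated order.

table();
translate([0, 0, 744]) picture_frame();
translate([638, -654, 0]) stool();
translate([638, 1126, 0]) stool();
translate([-599, 236, 0]) stool();
translate([1875, 236, 0]) stool();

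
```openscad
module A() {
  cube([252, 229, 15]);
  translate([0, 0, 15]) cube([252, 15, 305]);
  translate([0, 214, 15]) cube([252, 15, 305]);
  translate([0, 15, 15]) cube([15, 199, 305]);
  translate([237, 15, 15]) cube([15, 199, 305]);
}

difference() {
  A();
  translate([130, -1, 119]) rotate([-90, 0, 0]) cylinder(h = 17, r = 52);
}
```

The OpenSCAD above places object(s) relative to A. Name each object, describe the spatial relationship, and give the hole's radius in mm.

A is an open box. The open box has a circular hole through its front wall. The hole's radius is 52 mm.

The subtracted cylinder has r = 52 mm.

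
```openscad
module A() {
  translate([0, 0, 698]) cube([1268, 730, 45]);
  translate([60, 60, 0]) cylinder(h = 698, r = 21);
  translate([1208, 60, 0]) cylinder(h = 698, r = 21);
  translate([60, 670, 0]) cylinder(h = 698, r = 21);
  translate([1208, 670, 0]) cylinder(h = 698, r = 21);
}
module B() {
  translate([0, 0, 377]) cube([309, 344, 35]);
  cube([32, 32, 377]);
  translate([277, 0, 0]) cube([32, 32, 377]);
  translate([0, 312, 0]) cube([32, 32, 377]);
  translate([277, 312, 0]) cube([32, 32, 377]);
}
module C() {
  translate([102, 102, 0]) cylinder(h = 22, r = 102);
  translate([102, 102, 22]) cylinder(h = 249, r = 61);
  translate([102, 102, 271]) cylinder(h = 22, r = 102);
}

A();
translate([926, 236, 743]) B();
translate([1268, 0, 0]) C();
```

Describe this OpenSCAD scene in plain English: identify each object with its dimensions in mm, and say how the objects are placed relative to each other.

A is a table: top 1268 mm (x) × 730 mm (y), 45 mm thick, upper face at z = 743 mm, on four round legs of 42 mm diameter, each leg's bounding box inset 39 mm from the nearest pair of top edges, running from z = 0 to the bottom of the top.

B is a simple wooden stool: a rectangular seat 309 mm (x) by 344 mm (y), 35 mm thick, top face at z = 412 mm, on four square legs, each 32×32 mm in cross-section. The legs rest on z = 0, each flush with a corner of the seat.

C is a spool: two coaxial disc flanges of radius 102 mm and thickness 22 mm, joined by a core cylinder of radius 61 mm and height 249 mm. The lower flange rests on z = 0 and the three cylinders share a vertical axis.

The stool is on top of the table. The spool is against the table's +x side, with their −y faces flush.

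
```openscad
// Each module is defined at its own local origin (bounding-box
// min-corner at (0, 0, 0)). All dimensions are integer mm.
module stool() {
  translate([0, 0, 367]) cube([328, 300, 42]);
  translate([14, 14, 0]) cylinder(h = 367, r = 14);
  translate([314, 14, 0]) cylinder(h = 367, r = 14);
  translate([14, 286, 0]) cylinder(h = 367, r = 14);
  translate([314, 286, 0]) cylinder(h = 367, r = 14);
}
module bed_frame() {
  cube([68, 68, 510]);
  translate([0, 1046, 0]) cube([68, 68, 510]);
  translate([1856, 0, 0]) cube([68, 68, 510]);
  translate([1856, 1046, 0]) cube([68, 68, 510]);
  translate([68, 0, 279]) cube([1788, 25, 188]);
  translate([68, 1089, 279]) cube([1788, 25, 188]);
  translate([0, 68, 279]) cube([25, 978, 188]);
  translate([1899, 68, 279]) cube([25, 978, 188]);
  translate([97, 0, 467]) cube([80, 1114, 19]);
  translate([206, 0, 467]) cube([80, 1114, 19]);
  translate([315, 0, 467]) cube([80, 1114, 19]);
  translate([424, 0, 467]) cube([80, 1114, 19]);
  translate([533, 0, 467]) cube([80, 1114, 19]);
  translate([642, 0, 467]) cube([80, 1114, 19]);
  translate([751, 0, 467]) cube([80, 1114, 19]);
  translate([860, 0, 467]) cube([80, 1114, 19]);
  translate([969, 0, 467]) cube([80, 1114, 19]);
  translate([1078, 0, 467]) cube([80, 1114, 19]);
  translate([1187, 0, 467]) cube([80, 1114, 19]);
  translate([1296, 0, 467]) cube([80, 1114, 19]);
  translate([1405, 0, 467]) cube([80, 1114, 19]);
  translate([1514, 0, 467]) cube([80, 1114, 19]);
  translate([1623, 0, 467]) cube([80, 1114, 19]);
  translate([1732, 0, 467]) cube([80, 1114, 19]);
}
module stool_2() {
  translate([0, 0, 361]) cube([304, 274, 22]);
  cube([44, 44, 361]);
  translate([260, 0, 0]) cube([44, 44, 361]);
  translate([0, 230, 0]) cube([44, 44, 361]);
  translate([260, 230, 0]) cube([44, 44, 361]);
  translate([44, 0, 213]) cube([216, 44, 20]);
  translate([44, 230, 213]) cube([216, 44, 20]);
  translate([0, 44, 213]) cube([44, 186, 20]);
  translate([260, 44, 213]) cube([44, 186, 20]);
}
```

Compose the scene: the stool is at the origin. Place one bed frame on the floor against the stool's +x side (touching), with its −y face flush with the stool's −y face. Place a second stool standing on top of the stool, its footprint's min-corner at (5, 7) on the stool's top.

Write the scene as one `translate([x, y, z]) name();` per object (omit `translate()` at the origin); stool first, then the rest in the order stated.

stool();
translate([328, 0, 0]) bed_frame();
translate([5, 7, 409]) stool_2();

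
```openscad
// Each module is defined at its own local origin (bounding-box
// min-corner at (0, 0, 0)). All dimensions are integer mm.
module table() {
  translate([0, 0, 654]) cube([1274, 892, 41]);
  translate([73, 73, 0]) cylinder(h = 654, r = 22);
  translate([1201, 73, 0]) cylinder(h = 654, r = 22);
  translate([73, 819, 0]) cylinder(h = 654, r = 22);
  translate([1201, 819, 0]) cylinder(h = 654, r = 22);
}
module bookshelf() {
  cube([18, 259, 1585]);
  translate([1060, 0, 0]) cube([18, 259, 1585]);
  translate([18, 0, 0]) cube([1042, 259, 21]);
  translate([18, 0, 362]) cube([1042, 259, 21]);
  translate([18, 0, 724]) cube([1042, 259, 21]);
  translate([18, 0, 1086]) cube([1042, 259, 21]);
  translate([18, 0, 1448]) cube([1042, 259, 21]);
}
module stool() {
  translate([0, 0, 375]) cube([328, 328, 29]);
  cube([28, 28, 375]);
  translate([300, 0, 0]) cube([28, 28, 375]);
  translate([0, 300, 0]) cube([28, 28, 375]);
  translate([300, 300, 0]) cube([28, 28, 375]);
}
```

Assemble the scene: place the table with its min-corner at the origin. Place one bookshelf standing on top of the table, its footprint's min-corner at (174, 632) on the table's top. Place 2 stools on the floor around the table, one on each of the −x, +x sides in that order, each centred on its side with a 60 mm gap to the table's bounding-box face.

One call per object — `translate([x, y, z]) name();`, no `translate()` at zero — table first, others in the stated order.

table();
translate([174, 632, 695]) bookshelf();
translate([-388, 282, 0]) stool();
translate([1334, 282, 0]) stool();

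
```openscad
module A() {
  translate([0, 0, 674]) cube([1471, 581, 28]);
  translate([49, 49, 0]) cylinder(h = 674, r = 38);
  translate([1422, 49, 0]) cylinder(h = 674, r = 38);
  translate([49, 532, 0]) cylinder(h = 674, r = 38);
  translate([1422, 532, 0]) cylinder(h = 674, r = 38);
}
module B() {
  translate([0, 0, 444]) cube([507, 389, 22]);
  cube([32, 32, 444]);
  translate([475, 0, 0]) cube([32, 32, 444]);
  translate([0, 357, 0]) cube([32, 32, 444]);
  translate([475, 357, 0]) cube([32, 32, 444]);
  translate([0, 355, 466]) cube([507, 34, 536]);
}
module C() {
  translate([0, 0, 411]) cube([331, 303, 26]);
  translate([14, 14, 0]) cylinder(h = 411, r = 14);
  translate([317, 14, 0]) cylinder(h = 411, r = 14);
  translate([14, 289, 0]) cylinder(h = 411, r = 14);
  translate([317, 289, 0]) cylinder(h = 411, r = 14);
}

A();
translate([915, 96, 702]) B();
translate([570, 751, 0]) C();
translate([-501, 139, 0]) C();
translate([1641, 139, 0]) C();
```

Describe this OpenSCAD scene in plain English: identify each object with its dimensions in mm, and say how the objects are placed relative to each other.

A is a table: top 1471 mm (x) × 581 mm (y), 28 mm thick, upper face at z = 702 mm, on four round legs of 76 mm diameter, each leg's bounding box inset 11 mm from the nearest pair of top edges, running from z = 0 to the bottom of the top.

B is a chair. The seat is a 507×389×22 mm slab with its top at z = 466 mm, on four 32×32 mm corner legs (flush with the seat edges, standing on z = 0). A flat backrest 34 mm thick, 536 mm tall, spans the full seat width and rises from the seat top along its +y edge, rear face flush with the rear of the seat.

C is a four-legged stool. The seat is 331×303 mm, 26 mm thick, top at z = 437 mm. It stands on four round legs, each 28 mm in diameter, from z = 0 to the seat underside, each leg's axis is inset half a diameter from the nearest pair of seat edges (so the leg's bounding box is flush with the corner).

The chair is on top of the table. Three stools sit around the table at the +y, −x, +x sides.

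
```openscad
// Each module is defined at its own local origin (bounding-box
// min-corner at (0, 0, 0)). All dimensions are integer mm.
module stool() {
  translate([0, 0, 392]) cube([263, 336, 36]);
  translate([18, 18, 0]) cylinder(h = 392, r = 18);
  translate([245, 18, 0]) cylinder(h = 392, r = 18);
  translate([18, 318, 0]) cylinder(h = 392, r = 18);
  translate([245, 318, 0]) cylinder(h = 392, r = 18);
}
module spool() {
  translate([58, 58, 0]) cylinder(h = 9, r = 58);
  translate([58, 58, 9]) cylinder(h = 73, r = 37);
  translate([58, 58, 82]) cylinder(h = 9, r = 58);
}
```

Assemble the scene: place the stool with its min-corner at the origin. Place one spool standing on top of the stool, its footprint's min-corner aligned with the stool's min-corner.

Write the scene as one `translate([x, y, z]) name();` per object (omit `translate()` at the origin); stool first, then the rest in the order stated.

stool();
translate([0, 0, 428]) spool();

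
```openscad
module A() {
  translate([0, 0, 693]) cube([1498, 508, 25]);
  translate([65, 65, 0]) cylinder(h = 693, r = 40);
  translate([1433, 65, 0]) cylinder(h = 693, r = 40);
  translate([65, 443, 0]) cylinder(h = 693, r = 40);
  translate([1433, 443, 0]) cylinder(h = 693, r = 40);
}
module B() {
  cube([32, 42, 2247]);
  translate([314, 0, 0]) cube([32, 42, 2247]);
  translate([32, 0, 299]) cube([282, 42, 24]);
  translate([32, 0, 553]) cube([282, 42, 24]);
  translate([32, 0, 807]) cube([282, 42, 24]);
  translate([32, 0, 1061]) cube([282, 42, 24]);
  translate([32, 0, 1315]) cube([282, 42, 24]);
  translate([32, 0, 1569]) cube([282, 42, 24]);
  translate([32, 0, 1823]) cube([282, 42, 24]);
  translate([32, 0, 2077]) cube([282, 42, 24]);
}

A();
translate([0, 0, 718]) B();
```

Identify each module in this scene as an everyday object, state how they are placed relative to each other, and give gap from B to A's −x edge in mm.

A is a table. B is a ladder. The ladder is on top of the table. The gap from the ladder to the table's −x edge is 0 mm.

The ladder's min-x is at 0; the table's min-x is 0; gap = 0 mm.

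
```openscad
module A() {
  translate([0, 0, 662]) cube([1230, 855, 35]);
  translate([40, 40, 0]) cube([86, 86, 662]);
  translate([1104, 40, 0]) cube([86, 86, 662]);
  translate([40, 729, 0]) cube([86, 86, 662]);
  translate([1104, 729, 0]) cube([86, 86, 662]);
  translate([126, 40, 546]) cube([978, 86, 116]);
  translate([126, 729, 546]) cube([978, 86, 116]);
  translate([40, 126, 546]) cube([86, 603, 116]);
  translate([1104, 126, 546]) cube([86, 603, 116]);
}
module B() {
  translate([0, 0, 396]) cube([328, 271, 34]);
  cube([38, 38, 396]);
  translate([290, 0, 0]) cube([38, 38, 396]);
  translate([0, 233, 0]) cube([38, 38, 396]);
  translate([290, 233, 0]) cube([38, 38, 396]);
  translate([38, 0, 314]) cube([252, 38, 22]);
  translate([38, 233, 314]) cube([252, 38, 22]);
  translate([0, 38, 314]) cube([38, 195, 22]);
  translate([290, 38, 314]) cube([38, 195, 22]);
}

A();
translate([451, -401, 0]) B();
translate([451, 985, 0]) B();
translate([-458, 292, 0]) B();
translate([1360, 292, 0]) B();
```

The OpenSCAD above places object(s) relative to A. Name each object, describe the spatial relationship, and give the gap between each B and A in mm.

A is a table. B is a stool. Four stools sit around the table at the −y, +y, −x, +x sides. The gap between each stool and the table is 130 mm.

Each stool's nearest face is 130 mm from the table's bounding box.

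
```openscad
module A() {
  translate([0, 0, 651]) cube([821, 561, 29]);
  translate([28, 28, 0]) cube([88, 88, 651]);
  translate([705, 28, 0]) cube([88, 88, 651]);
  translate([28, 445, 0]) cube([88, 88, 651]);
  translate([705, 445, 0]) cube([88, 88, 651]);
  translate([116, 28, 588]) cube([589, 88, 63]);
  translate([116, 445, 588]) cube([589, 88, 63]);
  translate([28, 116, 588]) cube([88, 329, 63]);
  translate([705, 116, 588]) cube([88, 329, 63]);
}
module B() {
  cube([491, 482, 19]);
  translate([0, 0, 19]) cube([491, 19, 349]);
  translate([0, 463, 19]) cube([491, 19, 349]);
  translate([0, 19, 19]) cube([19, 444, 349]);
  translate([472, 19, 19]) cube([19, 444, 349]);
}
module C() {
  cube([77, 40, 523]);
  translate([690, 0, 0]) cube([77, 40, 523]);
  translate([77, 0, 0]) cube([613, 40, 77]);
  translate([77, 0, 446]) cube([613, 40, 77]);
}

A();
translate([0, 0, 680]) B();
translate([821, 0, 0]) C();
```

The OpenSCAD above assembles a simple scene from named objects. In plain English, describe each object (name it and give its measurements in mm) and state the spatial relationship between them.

A is a table: top 821 mm (x) × 561 mm (y), 29 mm thick, upper face at z = 680 mm, on four 88×88 mm square legs, each inset 28 mm from the nearest pair of top edges, running from z = 0 to the bottom of the top. Four apron rails, 88 mm thick and 63 mm tall, run between adjacent legs with their top edges flush with the underside of the top and their outer faces flush with the legs' outer faces.

B is an open storage box with external size 491×482×368 mm and wall thickness 19 mm (the base is also 19 mm thick). The base covers the whole footprint; the four walls stand on the base, with the y-facing walls full-width and the x-facing walls fitting between their inner faces.

C is a picture frame with a 613×369 mm rectangular opening (x by z) and a uniform 77 mm border on every side. Frame depth is 40 mm along y. It is built from two vertical stiles running the full outside height and two horizontal rails spanning the gap between the stiles.

The open box is on top of the table. The picture frame is against the table's +x side, with their −y faces flush.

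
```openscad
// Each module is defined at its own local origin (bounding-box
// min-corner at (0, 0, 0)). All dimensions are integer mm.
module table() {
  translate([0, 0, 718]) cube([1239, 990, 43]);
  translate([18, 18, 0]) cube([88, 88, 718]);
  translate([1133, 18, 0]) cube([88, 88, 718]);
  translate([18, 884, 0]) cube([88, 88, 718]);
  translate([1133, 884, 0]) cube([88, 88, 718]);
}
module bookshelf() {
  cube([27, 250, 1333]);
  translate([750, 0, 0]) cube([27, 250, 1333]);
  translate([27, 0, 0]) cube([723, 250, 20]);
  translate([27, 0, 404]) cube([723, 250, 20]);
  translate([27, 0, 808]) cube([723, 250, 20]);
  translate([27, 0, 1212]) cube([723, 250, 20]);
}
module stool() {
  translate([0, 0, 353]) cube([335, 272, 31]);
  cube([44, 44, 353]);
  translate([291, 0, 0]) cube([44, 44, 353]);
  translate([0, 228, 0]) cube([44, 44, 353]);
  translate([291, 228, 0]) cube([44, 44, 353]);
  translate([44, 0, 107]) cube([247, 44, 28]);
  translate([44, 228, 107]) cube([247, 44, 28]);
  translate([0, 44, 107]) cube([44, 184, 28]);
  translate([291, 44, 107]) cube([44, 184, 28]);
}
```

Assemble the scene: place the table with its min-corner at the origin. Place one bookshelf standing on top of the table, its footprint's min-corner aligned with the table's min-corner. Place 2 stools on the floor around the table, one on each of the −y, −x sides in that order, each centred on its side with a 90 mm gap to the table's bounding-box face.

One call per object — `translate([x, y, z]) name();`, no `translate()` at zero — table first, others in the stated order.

table();
translate([0, 0, 761]) bookshelf();
translate([452, -362, 0]) stool();
translate([-425, 359, 0]) stool();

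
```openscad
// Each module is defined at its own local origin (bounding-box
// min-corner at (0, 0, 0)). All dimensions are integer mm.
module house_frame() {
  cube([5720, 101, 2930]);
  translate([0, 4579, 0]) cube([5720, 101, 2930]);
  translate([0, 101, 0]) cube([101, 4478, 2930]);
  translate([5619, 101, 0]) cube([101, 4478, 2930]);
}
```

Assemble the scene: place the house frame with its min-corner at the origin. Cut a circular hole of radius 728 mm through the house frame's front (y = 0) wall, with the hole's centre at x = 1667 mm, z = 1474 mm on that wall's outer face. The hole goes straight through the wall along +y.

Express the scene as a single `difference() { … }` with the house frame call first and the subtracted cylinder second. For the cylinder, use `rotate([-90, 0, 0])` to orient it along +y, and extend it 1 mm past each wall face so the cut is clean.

difference() {
  house_frame();
  translate([1667, -1, 1474]) rotate([-90, 0, 0]) cylinder(h = 103, r = 728);
}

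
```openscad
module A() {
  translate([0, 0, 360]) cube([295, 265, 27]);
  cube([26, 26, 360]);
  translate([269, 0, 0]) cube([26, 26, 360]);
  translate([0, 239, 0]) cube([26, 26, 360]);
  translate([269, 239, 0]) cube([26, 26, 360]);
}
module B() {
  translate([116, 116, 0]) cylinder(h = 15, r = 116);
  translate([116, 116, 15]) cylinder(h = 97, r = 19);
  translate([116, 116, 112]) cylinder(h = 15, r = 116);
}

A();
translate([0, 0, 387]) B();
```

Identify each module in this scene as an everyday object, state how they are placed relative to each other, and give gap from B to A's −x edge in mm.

The spool's min-x is at 0; the stool's min-x is 0; gap = 0 mm.

A is a stool. B is a spool. The spool is on top of the stool. The gap from the spool to the stool's −x edge is 0 mm.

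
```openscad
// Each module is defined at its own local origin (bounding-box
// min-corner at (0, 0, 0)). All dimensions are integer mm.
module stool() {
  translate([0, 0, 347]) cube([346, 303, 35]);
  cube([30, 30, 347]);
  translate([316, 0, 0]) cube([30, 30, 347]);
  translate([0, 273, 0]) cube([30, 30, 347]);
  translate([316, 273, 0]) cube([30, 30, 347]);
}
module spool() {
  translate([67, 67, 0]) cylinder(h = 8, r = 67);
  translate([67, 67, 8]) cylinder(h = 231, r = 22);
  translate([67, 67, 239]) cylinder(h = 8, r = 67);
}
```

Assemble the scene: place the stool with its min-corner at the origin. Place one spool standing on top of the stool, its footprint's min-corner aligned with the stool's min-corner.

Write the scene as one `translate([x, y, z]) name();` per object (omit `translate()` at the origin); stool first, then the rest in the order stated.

stool();
translate([0, 0, 382]) spool();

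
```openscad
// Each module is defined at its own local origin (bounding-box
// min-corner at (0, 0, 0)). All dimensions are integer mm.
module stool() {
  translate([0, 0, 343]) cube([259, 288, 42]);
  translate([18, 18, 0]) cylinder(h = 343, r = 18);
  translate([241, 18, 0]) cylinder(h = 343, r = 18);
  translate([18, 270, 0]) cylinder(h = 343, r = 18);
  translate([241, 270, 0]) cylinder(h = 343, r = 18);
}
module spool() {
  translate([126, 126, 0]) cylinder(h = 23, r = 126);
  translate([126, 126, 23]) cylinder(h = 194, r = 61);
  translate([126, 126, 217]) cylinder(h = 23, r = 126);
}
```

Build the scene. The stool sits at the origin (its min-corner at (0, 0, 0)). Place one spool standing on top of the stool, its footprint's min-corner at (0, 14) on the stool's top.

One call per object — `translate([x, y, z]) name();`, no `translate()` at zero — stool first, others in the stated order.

stool();
translate([0, 14, 385]) spool();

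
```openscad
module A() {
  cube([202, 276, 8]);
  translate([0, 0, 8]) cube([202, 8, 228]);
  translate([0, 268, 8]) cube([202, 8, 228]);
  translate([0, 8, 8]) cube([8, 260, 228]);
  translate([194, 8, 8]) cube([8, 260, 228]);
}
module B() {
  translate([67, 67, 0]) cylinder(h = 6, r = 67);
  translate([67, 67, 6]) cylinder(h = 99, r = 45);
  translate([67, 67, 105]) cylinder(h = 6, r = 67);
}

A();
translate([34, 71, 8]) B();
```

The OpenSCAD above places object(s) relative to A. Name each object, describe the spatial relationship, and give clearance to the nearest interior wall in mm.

Clearances: x = 26, y = 63; minimum 26 mm.

A is an open box. B is a spool. The spool sits inside the open box, centred. The clearance to the nearest interior wall is 26 mm.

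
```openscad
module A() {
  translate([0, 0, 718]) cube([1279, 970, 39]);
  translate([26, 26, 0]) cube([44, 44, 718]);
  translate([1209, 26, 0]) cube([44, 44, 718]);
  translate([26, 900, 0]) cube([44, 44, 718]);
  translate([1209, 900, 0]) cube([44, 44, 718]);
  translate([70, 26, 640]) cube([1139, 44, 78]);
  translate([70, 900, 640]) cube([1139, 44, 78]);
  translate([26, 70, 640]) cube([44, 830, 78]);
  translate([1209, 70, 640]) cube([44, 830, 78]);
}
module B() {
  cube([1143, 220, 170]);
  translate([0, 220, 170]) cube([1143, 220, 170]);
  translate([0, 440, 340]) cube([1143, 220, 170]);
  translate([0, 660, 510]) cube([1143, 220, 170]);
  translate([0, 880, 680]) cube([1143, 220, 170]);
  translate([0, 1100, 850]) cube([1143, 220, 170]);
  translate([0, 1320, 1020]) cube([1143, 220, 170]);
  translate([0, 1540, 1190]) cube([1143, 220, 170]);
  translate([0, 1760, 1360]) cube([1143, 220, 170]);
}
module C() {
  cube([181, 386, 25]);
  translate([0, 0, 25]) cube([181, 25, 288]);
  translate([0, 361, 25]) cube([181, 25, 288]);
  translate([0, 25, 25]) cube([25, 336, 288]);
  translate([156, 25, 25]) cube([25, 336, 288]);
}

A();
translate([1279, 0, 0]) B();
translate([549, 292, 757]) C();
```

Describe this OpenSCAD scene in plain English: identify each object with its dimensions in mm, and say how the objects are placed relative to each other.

A is a rectangular dining table. The top is 1279×970×39 mm with its upper surface at z = 757 mm. It stands on four 44×44 mm square legs, each inset 26 mm from the nearest pair of top edges, running from the floor to the underside of the top. Four apron rails, 44 mm thick and 78 mm tall, run between adjacent legs with their top edges flush with the underside of the top and their outer faces flush with the legs' outer faces.

B is a straight staircase of 9 solid steps. Each step is 1143 mm wide (x), 220 mm deep (y, the going) and 170 mm tall (the rise). The first step rests on the floor; each subsequent step sits one going further in +y and one rise higher in +z, directly behind and above the previous step with no overlap.

C is an open storage box with external size 181×386×313 mm and wall thickness 25 mm (the base is also 25 mm thick). The base covers the whole footprint; the four walls stand on the base, with the y-facing walls full-width and the x-facing walls fitting between their inner faces.

The staircase is against the table's +x side, with their −y faces flush. The open box is on top of the table, centred.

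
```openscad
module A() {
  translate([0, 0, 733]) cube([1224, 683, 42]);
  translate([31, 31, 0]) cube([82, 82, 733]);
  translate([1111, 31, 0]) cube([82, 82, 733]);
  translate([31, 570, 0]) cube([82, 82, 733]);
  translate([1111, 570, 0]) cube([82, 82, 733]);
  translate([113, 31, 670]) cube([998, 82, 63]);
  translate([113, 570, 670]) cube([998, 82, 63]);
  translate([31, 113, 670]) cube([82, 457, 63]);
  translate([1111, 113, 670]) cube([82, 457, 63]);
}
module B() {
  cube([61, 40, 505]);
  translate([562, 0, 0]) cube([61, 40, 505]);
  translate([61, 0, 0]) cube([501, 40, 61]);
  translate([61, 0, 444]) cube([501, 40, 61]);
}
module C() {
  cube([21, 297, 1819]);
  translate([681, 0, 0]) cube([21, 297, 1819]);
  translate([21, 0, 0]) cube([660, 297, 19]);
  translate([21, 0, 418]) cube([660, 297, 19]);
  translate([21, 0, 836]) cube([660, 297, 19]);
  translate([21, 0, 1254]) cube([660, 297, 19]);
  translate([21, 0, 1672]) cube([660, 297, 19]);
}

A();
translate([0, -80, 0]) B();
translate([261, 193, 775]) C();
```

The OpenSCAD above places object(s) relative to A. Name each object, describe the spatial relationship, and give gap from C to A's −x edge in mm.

The bookshelf's min-x is at 261; the table's min-x is 0; gap = 261 mm.

A is a table. B is a picture frame. C is a bookshelf. The picture frame is on the floor beside the table on its −y side. The bookshelf is on top of the table, centred. The gap from the bookshelf to the table's −x edge is 261 mm.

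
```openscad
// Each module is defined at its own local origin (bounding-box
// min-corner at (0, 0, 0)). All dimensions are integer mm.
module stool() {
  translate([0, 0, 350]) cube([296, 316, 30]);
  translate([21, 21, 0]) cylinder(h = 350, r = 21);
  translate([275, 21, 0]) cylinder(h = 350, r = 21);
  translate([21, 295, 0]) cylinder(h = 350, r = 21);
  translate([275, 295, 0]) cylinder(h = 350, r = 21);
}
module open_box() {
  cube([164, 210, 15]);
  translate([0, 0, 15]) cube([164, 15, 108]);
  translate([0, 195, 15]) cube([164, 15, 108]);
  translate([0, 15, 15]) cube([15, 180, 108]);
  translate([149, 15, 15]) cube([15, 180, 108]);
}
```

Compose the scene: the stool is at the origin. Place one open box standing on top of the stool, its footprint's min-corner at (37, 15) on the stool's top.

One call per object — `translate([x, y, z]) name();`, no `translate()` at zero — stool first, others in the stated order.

stool();
translate([37, 15, 380]) open_box();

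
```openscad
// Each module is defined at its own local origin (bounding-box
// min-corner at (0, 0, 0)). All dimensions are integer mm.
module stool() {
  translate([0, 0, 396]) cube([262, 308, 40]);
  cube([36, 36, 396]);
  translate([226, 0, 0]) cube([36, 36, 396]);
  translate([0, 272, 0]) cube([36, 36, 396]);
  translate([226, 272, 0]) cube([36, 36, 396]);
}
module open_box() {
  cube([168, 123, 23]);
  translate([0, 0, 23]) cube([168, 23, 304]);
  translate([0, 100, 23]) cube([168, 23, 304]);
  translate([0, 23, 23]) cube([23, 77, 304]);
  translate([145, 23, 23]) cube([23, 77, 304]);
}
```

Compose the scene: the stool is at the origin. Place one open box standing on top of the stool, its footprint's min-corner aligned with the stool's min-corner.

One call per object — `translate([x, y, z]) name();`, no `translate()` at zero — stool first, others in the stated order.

stool();
translate([0, 0, 436]) open_box();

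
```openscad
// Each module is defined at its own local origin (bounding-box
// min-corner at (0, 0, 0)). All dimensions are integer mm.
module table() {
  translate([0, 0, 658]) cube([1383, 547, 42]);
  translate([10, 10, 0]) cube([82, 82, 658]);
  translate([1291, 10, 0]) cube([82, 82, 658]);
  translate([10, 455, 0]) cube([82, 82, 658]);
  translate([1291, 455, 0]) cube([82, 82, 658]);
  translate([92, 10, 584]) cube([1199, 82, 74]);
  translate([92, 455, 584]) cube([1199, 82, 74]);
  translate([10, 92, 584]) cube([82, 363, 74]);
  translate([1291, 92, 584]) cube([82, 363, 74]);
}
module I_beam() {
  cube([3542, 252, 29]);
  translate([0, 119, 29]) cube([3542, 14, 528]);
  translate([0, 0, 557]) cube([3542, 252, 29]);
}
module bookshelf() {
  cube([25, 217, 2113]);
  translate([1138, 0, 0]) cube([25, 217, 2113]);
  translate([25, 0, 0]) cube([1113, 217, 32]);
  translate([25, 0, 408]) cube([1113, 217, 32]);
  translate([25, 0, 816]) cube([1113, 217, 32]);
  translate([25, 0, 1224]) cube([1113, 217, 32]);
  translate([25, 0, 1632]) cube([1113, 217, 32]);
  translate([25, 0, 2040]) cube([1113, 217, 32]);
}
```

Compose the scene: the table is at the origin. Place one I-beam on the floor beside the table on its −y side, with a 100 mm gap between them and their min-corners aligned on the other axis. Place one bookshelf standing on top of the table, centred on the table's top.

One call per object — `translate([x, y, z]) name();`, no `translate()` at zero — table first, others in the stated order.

table();
translate([0, -352, 0]) I_beam();
translate([110, 165, 700]) bookshelf();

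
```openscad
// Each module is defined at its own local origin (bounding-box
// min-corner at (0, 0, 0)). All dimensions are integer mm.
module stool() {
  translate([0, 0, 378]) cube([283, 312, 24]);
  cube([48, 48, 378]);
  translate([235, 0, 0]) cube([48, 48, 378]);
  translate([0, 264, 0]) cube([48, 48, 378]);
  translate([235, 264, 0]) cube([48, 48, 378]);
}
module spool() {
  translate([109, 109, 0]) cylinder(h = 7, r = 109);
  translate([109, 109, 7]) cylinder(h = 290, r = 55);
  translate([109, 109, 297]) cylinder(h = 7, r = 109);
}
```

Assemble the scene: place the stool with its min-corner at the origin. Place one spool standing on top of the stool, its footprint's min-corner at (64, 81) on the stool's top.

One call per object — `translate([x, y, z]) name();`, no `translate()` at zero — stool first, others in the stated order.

stool();
translate([64, 81, 402]) spool();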